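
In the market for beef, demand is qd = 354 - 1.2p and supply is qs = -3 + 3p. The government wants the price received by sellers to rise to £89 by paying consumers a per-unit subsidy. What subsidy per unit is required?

At a seller price of 89, quantity supplied is -3 + 3·89 = 264.
Buyers absorb 264 only when they pay pb with 354 − 1.2·pb = 264, i.e. pb = 75.
s = ps − pb = 89 − 75 = 14.

Required subsidy s = £14 per unit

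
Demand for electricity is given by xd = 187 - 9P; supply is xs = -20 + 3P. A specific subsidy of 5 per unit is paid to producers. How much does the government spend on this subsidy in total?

Government cost = 215

Pre-subsidy: 187 - 9P = -20 + 3P gives P* = 17.25, x* = 31.75.
With the subsidy, sellers receive Ps = Pb + 5 for each unit, where Pb is the price buyers pay.
Supply in terms of Pb becomes xs = -20 + 3(Pb + 5) = -5 + 3Pb. Setting this equal to demand: 187 - 9Pb = -5 + 3Pb, so Pb = 16.
Sellers receive Ps = 16 + 5 = 21; x' = 187 − 9·16 = 43.
Government outlay = subsidy × quantity = 5 × 43 = 215.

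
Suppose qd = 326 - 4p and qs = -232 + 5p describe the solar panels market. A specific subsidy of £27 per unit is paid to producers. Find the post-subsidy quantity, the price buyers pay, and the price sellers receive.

q' = 138; buyers pay £47; sellers receive £74

Pre-subsidy: 326 - 4p = -232 + 5p gives p* = 62, q* = 78.
With the subsidy, sellers receive ps = pb + 27 for each unit, where pb is the price buyers pay.
Supply in terms of pb becomes qs = -232 + 5(pb + 27) = -97 + 5pb. Setting this equal to demand: 326 - 4pb = -97 + 5pb, so pb = 47.
Sellers receive ps = 47 + 27 = 74; q' = 326 − 4·47 = 138.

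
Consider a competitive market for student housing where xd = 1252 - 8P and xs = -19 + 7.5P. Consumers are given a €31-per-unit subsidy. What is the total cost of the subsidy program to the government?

Government cost = €22196

Pre-subsidy: 1252 - 8P = -19 + 7.5P gives P* = 82, x* = 596.
With the rebate, buyers effectively pay Pb = Ps − 31, where Ps is the price sellers receive.
Demand in terms of Ps becomes xd = 1252 − 8(Ps − 31) = 1500 - 8Ps. Setting this equal to supply: 1500 - 8Ps = -19 + 7.5Ps, so Ps = 98.
Buyers pay Pb = 98 − 31 = 67; x' = -19 + 7.5·98 = 716.
Government outlay = subsidy × quantity = 31 × 716 = 22196.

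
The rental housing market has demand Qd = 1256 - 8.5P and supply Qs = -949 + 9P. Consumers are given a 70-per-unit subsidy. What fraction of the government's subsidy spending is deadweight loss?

Pre-subsidy: 1256 - 8.5P = -949 + 9P gives P* = 126, Q* = 185.
With the rebate, buyers effectively pay Pb = Ps − 70, where Ps is the price sellers receive.
Demand in terms of Ps becomes Qd = 1256 − 8.5(Ps − 70) = 1851 - 8.5Ps. Setting this equal to supply: 1851 - 8.5Ps = -949 + 9Ps, so Ps = 160.
Buyers pay Pb = 160 − 70 = 90; Q' = -949 + 9·160 = 491.
ΔCS = ½(185 + 491)(126 − 90) = 12168; ΔPS = ½(185 + 491)(160 − 126) = 11492.
Government spending = 70 × 491 = 34370.
DWL = ½ × 70 × (491 − 185) = 10710; fraction = 10710 / 34370 = 153/491.

DWL / government spending = 153/491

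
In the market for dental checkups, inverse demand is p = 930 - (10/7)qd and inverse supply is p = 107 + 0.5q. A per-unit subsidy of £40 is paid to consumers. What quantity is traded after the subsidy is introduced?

Pre-subsidy: 930 - (10/7)q = 107 + 0.5q gives q* = 11522/27 and p* = 8650/27.
With the rebate, buyers effectively pay pb = ps − 40, where ps is the price sellers receive.
On the curves, pb = 930 - (10/7)q and ps = 107 + 0.5q; the wedge ps − pb = 40 gives 107 + 0.5q − (930 - (10/7)q) = 40, so q' = 12082/27.
Then pb = 930 − (10/7)·(12082/27) = 7850/27 and ps = 107 + 0.5·(12082/27) = 8930/27.

q' = 12082/27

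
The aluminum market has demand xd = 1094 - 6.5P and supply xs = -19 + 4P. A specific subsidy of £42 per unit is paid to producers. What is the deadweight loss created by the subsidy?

Deadweight loss = £2184

Pre-subsidy: 1094 - 6.5P = -19 + 4P gives P* = 106, x* = 405.
With the subsidy, sellers receive Ps = Pb + 42 for each unit, where Pb is the price buyers pay.
Supply in terms of Pb becomes xs = -19 + 4(Pb + 42) = 149 + 4Pb. Setting this equal to demand: 1094 - 6.5Pb = 149 + 4Pb, so Pb = 90.
Sellers receive Ps = 90 + 42 = 132; x' = 1094 − 6.5·90 = 509.
The subsidy expands output by 509 − 405 = 104 past the efficient level; on those units the gap between marginal cost and willingness to pay runs from 0 up to 42.
DWL = ½ × 42 × 104 = 2184.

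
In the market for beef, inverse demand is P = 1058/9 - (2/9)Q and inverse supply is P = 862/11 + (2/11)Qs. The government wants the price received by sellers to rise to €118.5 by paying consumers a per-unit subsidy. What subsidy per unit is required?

At a seller price of 118.5, quantity supplied is -431 + 5.5·118.5 = 220.75.
Buyers absorb 220.75 only when they pay Pb = 1058/9 − (2/9)·220.75 = 68.5.
s = Ps − Pb = 118.5 − 68.5 = 50.

Required subsidy s = €50 per unit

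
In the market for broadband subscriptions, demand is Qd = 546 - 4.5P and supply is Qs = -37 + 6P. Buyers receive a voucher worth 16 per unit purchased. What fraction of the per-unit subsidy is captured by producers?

Producer share = 3/7

Pre-subsidy: 546 - 4.5P = -37 + 6P gives P* = 1166/21, Q* = 2073/7.
With the rebate, buyers effectively pay Pb = Ps − 16, where Ps is the price sellers receive.
Demand in terms of Ps becomes Qd = 546 − 4.5(Ps − 16) = 618 - 4.5Ps. Setting this equal to supply: 618 - 4.5Ps = -37 + 6Ps, so Ps = 1310/21.
Buyers pay Pb = 1310/21 − 16 = 974/21; Q' = -37 + 6·(1310/21) = 2361/7.
Buyers' price falls by P* − Pb = 1166/21 − 974/21 = 64/7; sellers' price rises by Ps − P* = 1310/21 − 1166/21 = 48/7.
So producers capture (48/7)/16 = 3/7 of each unit of subsidy.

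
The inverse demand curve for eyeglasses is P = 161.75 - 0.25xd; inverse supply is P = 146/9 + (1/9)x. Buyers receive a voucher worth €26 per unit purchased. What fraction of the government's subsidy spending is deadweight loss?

DWL / government spending = 36/475

Pre-subsidy: 161.75 - 0.25x = 146/9 + (1/9)x gives x* = 403 and P* = 61.
With the rebate, buyers effectively pay Pb = Ps − 26, where Ps is the price sellers receive.
On the curves, Pb = 161.75 - 0.25x and Ps = 146/9 + (1/9)x; the wedge Ps − Pb = 26 gives 146/9 + (1/9)x − (161.75 - 0.25x) = 26, so x' = 475.
Then Pb = 161.75 − 0.25·475 = 43 and Ps = 146/9 + (1/9)·475 = 69.
ΔCS = ½(403 + 475)(61 − 43) = 7902; ΔPS = ½(403 + 475)(69 − 61) = 3512.
Government spending = 26 × 475 = 12350.
DWL = ½ × 26 × (475 − 403) = 936; fraction = 936 / 12350 = 36/475.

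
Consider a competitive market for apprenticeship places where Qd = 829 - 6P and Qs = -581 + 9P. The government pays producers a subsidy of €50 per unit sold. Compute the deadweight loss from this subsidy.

Deadweight loss = €4500

Pre-subsidy: 829 - 6P = -581 + 9P gives P* = 94, Q* = 265.
With the subsidy, sellers receive Ps = Pb + 50 for each unit, where Pb is the price buyers pay.
Supply in terms of Pb becomes Qs = -581 + 9(Pb + 50) = -131 + 9Pb. Setting this equal to demand: 829 - 6Pb = -131 + 9Pb, so Pb = 64.
Sellers receive Ps = 64 + 50 = 114; Q' = 829 − 6·64 = 445.
The subsidy expands output by 445 − 265 = 180 past the efficient level; on those units the gap between marginal cost and willingness to pay runs from 0 up to 50.
DWL = ½ × 50 × 180 = 4500.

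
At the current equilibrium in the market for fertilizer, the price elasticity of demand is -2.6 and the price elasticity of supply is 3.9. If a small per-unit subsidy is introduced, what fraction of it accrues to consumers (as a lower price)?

Consumer share = 0.6

For a small subsidy around the equilibrium, the benefit split depends on the relative slopes, which at a point are proportional to the elasticities.
Buyer share = εs/(εs + |εd|) = 3.9/(3.9 + 2.6) = 0.6; seller share = |εd|/(εs + |εd|) = 0.4.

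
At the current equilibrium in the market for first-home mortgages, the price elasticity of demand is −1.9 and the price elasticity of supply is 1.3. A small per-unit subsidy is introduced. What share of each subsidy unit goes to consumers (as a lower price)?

For a small subsidy around the equilibrium, the benefit split depends on the relative slopes, which at a point are proportional to the elasticities.
Buyer share = εs/(εs + |εd|) = 1.3/(1.3 + 1.9) = 0.40625; seller share = |εd|/(εs + |εd|) = 0.59375.

Consumer share = 0.40625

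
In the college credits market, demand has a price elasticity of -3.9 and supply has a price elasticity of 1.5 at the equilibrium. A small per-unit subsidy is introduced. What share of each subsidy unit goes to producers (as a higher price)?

Producer share = 13/18

For a small subsidy around the equilibrium, the benefit split depends on the relative slopes, which at a point are proportional to the elasticities.
Buyer share = εs/(εs + |εd|) = 1.5/(1.5 + 3.9) = 5/18; seller share = |εd|/(εs + |εd|) = 13/18.
So producers capture 13/18 of the subsidy.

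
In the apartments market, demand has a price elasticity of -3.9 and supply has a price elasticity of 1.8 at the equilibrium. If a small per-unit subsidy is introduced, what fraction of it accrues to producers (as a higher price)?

Producer share = 13/19

For a small subsidy around the equilibrium, the benefit split depends on the relative slopes, which at a point are proportional to the elasticities.
Buyer share = εs/(εs + |εd|) = 1.8/(1.8 + 3.9) = 6/19; seller share = |εd|/(εs + |εd|) = 13/19.
So producers capture 13/19 of the subsidy.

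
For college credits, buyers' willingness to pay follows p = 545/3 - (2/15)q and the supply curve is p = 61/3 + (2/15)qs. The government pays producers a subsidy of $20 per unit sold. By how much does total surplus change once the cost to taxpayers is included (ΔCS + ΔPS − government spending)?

Pre-subsidy: 545/3 - (2/15)q = 61/3 + (2/15)q gives q* = 605 and p* = 101.
With the subsidy, sellers receive ps = pb + 20 for each unit, where pb is the price buyers pay.
On the curves, pb = 545/3 - (2/15)q and ps = 61/3 + (2/15)q; the wedge ps − pb = 20 gives 61/3 + (2/15)q − (545/3 - (2/15)q) = 20, so q' = 680.
Then pb = 545/3 − (2/15)·680 = 91 and ps = 61/3 + (2/15)·680 = 111.
ΔCS = ½(605 + 680)(101 − 91) = 6425; ΔPS = ½(605 + 680)(111 − 101) = 6425.
Government spending = 20 × 680 = 13600.
Net change = 6425 + 6425 − 13600 = -750. The loss equals the DWL triangle ½·20·75.

Net change in total surplus = -$750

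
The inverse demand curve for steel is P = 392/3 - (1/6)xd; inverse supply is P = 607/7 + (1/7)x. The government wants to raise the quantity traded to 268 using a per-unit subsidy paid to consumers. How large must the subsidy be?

At x = 268, from the demand curve buyers pay Pb = 392/3 − (1/6)·268 = 86; from the supply curve sellers need Ps = 607/7 + (1/7)·268 = 125.
The subsidy must fill the gap: s = Ps − Pb = 125 − 86 = 39.

Required subsidy s = 39 per unit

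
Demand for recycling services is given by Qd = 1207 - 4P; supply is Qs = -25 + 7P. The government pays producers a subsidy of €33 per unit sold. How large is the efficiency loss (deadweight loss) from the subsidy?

Pre-subsidy: 1207 - 4P = -25 + 7P gives P* = 112, Q* = 759.
With the subsidy, sellers receive Ps = Pb + 33 for each unit, where Pb is the price buyers pay.
Supply in terms of Pb becomes Qs = -25 + 7(Pb + 33) = 206 + 7Pb. Setting this equal to demand: 1207 - 4Pb = 206 + 7Pb, so Pb = 91.
Sellers receive Ps = 91 + 33 = 124; Q' = 1207 − 4·91 = 843.
The subsidy expands output by 843 − 759 = 84 past the efficient level; on those units the gap between marginal cost and willingness to pay runs from 0 up to 33.
DWL = ½ × 33 × 84 = 1386.

Deadweight loss = €1386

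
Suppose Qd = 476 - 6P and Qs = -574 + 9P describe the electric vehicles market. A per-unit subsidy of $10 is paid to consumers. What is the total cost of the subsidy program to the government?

Pre-subsidy: 476 - 6P = -574 + 9P gives P* = 70, Q* = 56.
With the rebate, buyers effectively pay Pb = Ps − 10, where Ps is the price sellers receive.
Demand in terms of Ps becomes Qd = 476 − 6(Ps − 10) = 536 - 6Ps. Setting this equal to supply: 536 - 6Ps = -574 + 9Ps, so Ps = 74.
Buyers pay Pb = 74 − 10 = 64; Q' = -574 + 9·74 = 92.
Government outlay = subsidy × quantity = 10 × 92 = 920.

Government cost = $920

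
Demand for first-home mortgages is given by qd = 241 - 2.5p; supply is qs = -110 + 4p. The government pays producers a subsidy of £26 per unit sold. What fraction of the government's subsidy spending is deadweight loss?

Pre-subsidy: 241 - 2.5p = -110 + 4p gives p* = 54, q* = 106.
With the subsidy, sellers receive ps = pb + 26 for each unit, where pb is the price buyers pay.
Supply in terms of pb becomes qs = -110 + 4(pb + 26) = -6 + 4pb. Setting this equal to demand: 241 - 2.5pb = -6 + 4pb, so pb = 38.
Sellers receive ps = 38 + 26 = 64; q' = 241 − 2.5·38 = 146.
ΔCS = ½(106 + 146)(54 − 38) = 2016; ΔPS = ½(106 + 146)(64 − 54) = 1260.
Government spending = 26 × 146 = 3796.
DWL = ½ × 26 × (146 − 106) = 520; fraction = 520 / 3796 = 10/73.

DWL / government spending = 10/73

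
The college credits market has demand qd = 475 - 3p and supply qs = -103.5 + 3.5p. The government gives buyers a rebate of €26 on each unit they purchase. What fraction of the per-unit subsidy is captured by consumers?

Pre-subsidy: 475 - 3p = -103.5 + 3.5p gives p* = 89, q* = 208.
With the rebate, buyers effectively pay pb = ps − 26, where ps is the price sellers receive.
Demand in terms of ps becomes qd = 475 − 3(ps − 26) = 553 - 3ps. Setting this equal to supply: 553 - 3ps = -103.5 + 3.5ps, so ps = 101.
Buyers pay pb = 101 − 26 = 75; q' = -103.5 + 3.5·101 = 250.
Buyers' price falls by p* − pb = 89 − 75 = 14; sellers' price rises by ps − p* = 101 − 89 = 12.
So consumers capture 14/26 = 7/13 of each unit of subsidy.

Consumer share = 7/13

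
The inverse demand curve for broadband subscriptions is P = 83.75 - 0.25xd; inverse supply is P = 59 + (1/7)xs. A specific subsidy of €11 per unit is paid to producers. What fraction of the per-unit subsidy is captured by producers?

Producer share = 4/11

Pre-subsidy: 83.75 - 0.25x = 59 + (1/7)x gives x* = 63 and P* = 68.
With the subsidy, sellers receive Ps = Pb + 11 for each unit, where Pb is the price buyers pay.
On the curves, Pb = 83.75 - 0.25x and Ps = 59 + (1/7)x; the wedge Ps − Pb = 11 gives 59 + (1/7)x − (83.75 - 0.25x) = 11, so x' = 91.
Then Pb = 83.75 − 0.25·91 = 61 and Ps = 59 + (1/7)·91 = 72.
Buyers' price falls by P* − Pb = 68 − 61 = 7; sellers' price rises by Ps − P* = 72 − 68 = 4.
So producers capture 4/11 = 4/11 of each unit of subsidy.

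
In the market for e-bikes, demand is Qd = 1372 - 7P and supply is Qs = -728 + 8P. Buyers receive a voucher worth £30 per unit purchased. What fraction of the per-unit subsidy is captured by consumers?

Consumer share = 8/15

Pre-subsidy: 1372 - 7P = -728 + 8P gives P* = 140, Q* = 392.
With the rebate, buyers effectively pay Pb = Ps − 30, where Ps is the price sellers receive.
Demand in terms of Ps becomes Qd = 1372 − 7(Ps − 30) = 1582 - 7Ps. Setting this equal to supply: 1582 - 7Ps = -728 + 8Ps, so Ps = 154.
Buyers pay Pb = 154 − 30 = 124; Q' = -728 + 8·154 = 504.
Buyers' price falls by P* − Pb = 140 − 124 = 16; sellers' price rises by Ps − P* = 154 − 140 = 14.
So consumers capture 16/30 = 8/15 of each unit of subsidy.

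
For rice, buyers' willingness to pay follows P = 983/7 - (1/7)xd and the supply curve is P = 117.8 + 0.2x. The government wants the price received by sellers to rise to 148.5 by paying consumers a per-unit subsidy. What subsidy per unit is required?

Required subsidy s = 30 per unit

At a seller price of 148.5, quantity supplied is -589 + 5·148.5 = 153.5.
Buyers absorb 153.5 only when they pay Pb = 983/7 − (1/7)·153.5 = 118.5.
s = Ps − Pb = 148.5 − 118.5 = 30.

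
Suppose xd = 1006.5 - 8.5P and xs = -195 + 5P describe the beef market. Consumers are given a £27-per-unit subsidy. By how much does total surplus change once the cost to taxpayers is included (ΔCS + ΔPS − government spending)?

Net change in total surplus = -£1147.5

Pre-subsidy: 1006.5 - 8.5P = -195 + 5P gives P* = 89, x* = 250.
With the rebate, buyers effectively pay Pb = Ps − 27, where Ps is the price sellers receive.
Demand in terms of Ps becomes xd = 1006.5 − 8.5(Ps − 27) = 1236 - 8.5Ps. Setting this equal to supply: 1236 - 8.5Ps = -195 + 5Ps, so Ps = 106.
Buyers pay Pb = 106 − 27 = 79; x' = -195 + 5·106 = 335.
ΔCS = ½(250 + 335)(89 − 79) = 2925; ΔPS = ½(250 + 335)(106 − 89) = 4972.5.
Government spending = 27 × 335 = 9045.
Net change = 2925 + 4972.5 − 9045 = -1147.5. The loss equals the DWL triangle ½·27·85.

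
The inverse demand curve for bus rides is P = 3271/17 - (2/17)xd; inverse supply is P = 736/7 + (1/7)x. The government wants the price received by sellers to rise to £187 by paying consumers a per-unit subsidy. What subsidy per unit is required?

At a seller price of 187, quantity supplied is -736 + 7·187 = 573.
Buyers absorb 573 only when they pay Pb = 3271/17 − (2/17)·573 = 125.
s = Ps − Pb = 187 − 125 = 62.

Required subsidy s = £62 per unit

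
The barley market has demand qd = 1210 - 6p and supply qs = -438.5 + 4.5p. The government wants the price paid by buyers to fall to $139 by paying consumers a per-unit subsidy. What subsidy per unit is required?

Required subsidy s = $42 per unit

At a buyer price of 139, quantity demanded is 1210 − 6·139 = 376.
Sellers supply 376 only when they receive ps with -438.5 + 4.5·ps = 376, i.e. ps = 181.
s = ps − pb = 181 − 139 = 42.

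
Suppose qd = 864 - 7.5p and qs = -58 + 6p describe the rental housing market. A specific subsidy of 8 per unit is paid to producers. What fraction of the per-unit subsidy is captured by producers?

Pre-subsidy: 864 - 7.5p = -58 + 6p gives p* = 1844/27, q* = 3166/9.
With the subsidy, sellers receive ps = pb + 8 for each unit, where pb is the price buyers pay.
Supply in terms of pb becomes qs = -58 + 6(pb + 8) = -10 + 6pb. Setting this equal to demand: 864 - 7.5pb = -10 + 6pb, so pb = 1748/27.
Sellers receive ps = 1748/27 + 8 = 1964/27; q' = 864 − 7.5·(1748/27) = 3406/9.
Buyers' price falls by p* − pb = 1844/27 − 1748/27 = 32/9; sellers' price rises by ps − p* = 1964/27 − 1844/27 = 40/9.
So producers capture (40/9)/8 = 5/9 of each unit of subsidy.

Producer share = 5/9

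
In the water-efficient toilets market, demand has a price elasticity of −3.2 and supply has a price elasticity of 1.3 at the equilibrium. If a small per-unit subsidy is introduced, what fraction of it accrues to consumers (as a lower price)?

Consumer share = 13/45

For a small subsidy around the equilibrium, the benefit split depends on the relative slopes, which at a point are proportional to the elasticities.
Buyer share = εs/(εs + |εd|) = 1.3/(1.3 + 3.2) = 13/45; seller share = |εd|/(εs + |εd|) = 32/45.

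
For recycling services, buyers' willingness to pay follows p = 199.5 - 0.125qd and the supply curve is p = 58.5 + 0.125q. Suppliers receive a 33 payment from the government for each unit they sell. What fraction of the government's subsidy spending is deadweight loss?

Pre-subsidy: 199.5 - 0.125q = 58.5 + 0.125q gives q* = 564 and p* = 129.
With the subsidy, sellers receive ps = pb + 33 for each unit, where pb is the price buyers pay.
On the curves, pb = 199.5 - 0.125q and ps = 58.5 + 0.125q; the wedge ps − pb = 33 gives 58.5 + 0.125q − (199.5 - 0.125q) = 33, so q' = 696.
Then pb = 199.5 − 0.125·696 = 112.5 and ps = 58.5 + 0.125·696 = 145.5.
ΔCS = ½(564 + 696)(129 − 112.5) = 10395; ΔPS = ½(564 + 696)(145.5 − 129) = 10395.
Government spending = 33 × 696 = 22968.
DWL = ½ × 33 × (696 − 564) = 2178; fraction = 2178 / 22968 = 11/116.

DWL / government spending = 11/116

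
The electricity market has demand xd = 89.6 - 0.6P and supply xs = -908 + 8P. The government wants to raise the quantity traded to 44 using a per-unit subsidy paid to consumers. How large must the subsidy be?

Required subsidy s = 43 per unit

At x = 44, invert demand for the buyer price: Pb = (89.6 − 44)/0.6 = 76; invert supply for the seller price: Ps = (44 − (-908))/8 = 119.
The subsidy must fill the gap: s = Ps − Pb = 119 − 76 = 43.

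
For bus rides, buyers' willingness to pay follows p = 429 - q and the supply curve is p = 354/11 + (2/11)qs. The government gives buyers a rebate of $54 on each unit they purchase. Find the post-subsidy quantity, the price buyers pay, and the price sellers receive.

q' = 4959/13; buyers pay 618/13; sellers receive 1320/13

Pre-subsidy: 429 - q = 354/11 + (2/11)q gives q* = 4365/13 and p* = 1212/13.
With the rebate, buyers effectively pay pb = ps − 54, where ps is the price sellers receive.
On the curves, pb = 429 - q and ps = 354/11 + (2/11)q; the wedge ps − pb = 54 gives 354/11 + (2/11)q − (429 - q) = 54, so q' = 4959/13.
Then pb = 429 − 1·(4959/13) = 618/13 and ps = 354/11 + (2/11)·(4959/13) = 1320/13.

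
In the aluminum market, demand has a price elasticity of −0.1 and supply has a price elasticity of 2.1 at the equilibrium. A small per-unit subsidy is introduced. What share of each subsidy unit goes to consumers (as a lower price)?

Consumer share = 21/22

For a small subsidy around the equilibrium, the benefit split depends on the relative slopes, which at a point are proportional to the elasticities.
Buyer share = εs/(εs + |εd|) = 2.1/(2.1 + 0.1) = 21/22; seller share = |εd|/(εs + |εd|) = 1/22.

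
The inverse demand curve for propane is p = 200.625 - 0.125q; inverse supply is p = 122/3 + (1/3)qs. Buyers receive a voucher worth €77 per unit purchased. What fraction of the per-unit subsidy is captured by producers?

Pre-subsidy: 200.625 - 0.125q = 122/3 + (1/3)q gives q* = 349 and p* = 157.
With the rebate, buyers effectively pay pb = ps − 77, where ps is the price sellers receive.
On the curves, pb = 200.625 - 0.125q and ps = 122/3 + (1/3)q; the wedge ps − pb = 77 gives 122/3 + (1/3)q − (200.625 - 0.125q) = 77, so q' = 517.
Then pb = 200.625 − 0.125·517 = 136 and ps = 122/3 + (1/3)·517 = 213.
Buyers' price falls by p* − pb = 157 − 136 = 21; sellers' price rises by ps − p* = 213 − 157 = 56.
So producers capture 56/77 = 8/11 of each unit of subsidy.

Producer share = 8/11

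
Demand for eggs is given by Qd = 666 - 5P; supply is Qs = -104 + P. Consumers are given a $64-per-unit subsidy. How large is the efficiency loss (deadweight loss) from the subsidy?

Deadweight loss = 5120/3

Pre-subsidy: 666 - 5P = -104 + P gives P* = 385/3, Q* = 73/3.
With the rebate, buyers effectively pay Pb = Ps − 64, where Ps is the price sellers receive.
Demand in terms of Ps becomes Qd = 666 − 5(Ps − 64) = 986 - 5Ps. Setting this equal to supply: 986 - 5Ps = -104 + Ps, so Ps = 545/3.
Buyers pay Pb = 545/3 − 64 = 353/3; Q' = -104 + 1·(545/3) = 233/3.
The subsidy expands output by 233/3 − 73/3 = 160/3 past the efficient level; on those units the gap between marginal cost and willingness to pay runs from 0 up to 64.
DWL = ½ × 64 × 160/3 = 5120/3.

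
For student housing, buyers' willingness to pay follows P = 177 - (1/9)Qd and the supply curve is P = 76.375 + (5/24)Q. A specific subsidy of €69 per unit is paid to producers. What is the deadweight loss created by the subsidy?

Pre-subsidy: 177 - (1/9)Q = 76.375 + (5/24)Q gives Q* = 315 and P* = 142.
With the subsidy, sellers receive Ps = Pb + 69 for each unit, where Pb is the price buyers pay.
On the curves, Pb = 177 - (1/9)Q and Ps = 76.375 + (5/24)Q; the wedge Ps − Pb = 69 gives 76.375 + (5/24)Q − (177 - (1/9)Q) = 69, so Q' = 531.
Then Pb = 177 − (1/9)·531 = 118 and Ps = 76.375 + (5/24)·531 = 187.
The subsidy expands output by 531 − 315 = 216 past the efficient level; on those units the gap between marginal cost and willingness to pay runs from 0 up to 69.
DWL = ½ × 69 × 216 = 7452.

Deadweight loss = €7452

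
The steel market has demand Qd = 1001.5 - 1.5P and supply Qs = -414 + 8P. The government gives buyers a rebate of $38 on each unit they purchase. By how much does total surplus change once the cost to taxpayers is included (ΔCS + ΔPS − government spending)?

Net change in total surplus = -$912

Pre-subsidy: 1001.5 - 1.5P = -414 + 8P gives P* = 149, Q* = 778.
With the rebate, buyers effectively pay Pb = Ps − 38, where Ps is the price sellers receive.
Demand in terms of Ps becomes Qd = 1001.5 − 1.5(Ps − 38) = 1058.5 - 1.5Ps. Setting this equal to supply: 1058.5 - 1.5Ps = -414 + 8Ps, so Ps = 155.
Buyers pay Pb = 155 − 38 = 117; Q' = -414 + 8·155 = 826.
ΔCS = ½(778 + 826)(149 − 117) = 25664; ΔPS = ½(778 + 826)(155 − 149) = 4812.
Government spending = 38 × 826 = 31388.
Net change = 25664 + 4812 − 31388 = -912. The loss equals the DWL triangle ½·38·48.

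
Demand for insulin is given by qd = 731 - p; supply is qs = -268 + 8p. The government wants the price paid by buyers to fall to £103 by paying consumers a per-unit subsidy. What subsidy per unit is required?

At a buyer price of 103, quantity demanded is 731 − 1·103 = 628.
Sellers supply 628 only when they receive ps with -268 + 8·ps = 628, i.e. ps = 112.
s = ps − pb = 112 − 103 = 9.

Required subsidy s = £9 per unit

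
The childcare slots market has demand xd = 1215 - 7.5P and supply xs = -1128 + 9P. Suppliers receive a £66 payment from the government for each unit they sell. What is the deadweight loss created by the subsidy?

Pre-subsidy: 1215 - 7.5P = -1128 + 9P gives P* = 142, x* = 150.
With the subsidy, sellers receive Ps = Pb + 66 for each unit, where Pb is the price buyers pay.
Supply in terms of Pb becomes xs = -1128 + 9(Pb + 66) = -534 + 9Pb. Setting this equal to demand: 1215 - 7.5Pb = -534 + 9Pb, so Pb = 106.
Sellers receive Ps = 106 + 66 = 172; x' = 1215 − 7.5·106 = 420.
The subsidy expands output by 420 − 150 = 270 past the efficient level; on those units the gap between marginal cost and willingness to pay runs from 0 up to 66.
DWL = ½ × 66 × 270 = 8910.

Deadweight loss = £8910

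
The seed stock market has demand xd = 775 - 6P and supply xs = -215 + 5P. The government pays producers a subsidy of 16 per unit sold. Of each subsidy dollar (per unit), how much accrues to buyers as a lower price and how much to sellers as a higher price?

Buyers gain 80/11 per unit; sellers gain 96/11 per unit

Pre-subsidy: 775 - 6P = -215 + 5P gives P* = 90, x* = 235.
With the subsidy, sellers receive Ps = Pb + 16 for each unit, where Pb is the price buyers pay.
Supply in terms of Pb becomes xs = -215 + 5(Pb + 16) = -135 + 5Pb. Setting this equal to demand: 775 - 6Pb = -135 + 5Pb, so Pb = 910/11.
Sellers receive Ps = 910/11 + 16 = 1086/11; x' = 775 − 6·(910/11) = 3065/11.
Buyers' price falls by P* − Pb = 90 − 910/11 = 80/11; sellers' price rises by Ps − P* = 1086/11 − 90 = 96/11.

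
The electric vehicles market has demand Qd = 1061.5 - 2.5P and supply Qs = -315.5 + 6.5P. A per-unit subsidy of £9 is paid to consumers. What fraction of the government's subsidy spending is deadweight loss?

DWL / government spending = 65/5562

Pre-subsidy: 1061.5 - 2.5P = -315.5 + 6.5P gives P* = 153, Q* = 679.
With the rebate, buyers effectively pay Pb = Ps − 9, where Ps is the price sellers receive.
Demand in terms of Ps becomes Qd = 1061.5 − 2.5(Ps − 9) = 1084 - 2.5Ps. Setting this equal to supply: 1084 - 2.5Ps = -315.5 + 6.5Ps, so Ps = 155.5.
Buyers pay Pb = 155.5 − 9 = 146.5; Q' = -315.5 + 6.5·155.5 = 695.25.
ΔCS = ½(679 + 695.25)(153 − 146.5) = 4466.3125; ΔPS = ½(679 + 695.25)(155.5 − 153) = 1717.8125.
Government spending = 9 × 695.25 = 6257.25.
DWL = ½ × 9 × (695.25 − 679) = 73.125; fraction = 73.125 / 6257.25 = 65/5562.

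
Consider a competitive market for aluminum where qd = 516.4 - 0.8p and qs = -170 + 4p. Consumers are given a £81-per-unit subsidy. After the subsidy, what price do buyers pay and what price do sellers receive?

Buyers pay £75.5; sellers receive £156.5

Pre-subsidy: 516.4 - 0.8p = -170 + 4p gives p* = 143, q* = 402.
With the rebate, buyers effectively pay pb = ps − 81, where ps is the price sellers receive.
Demand in terms of ps becomes qd = 516.4 − 0.8(ps − 81) = 581.2 - 0.8ps. Setting this equal to supply: 581.2 - 0.8ps = -170 + 4ps, so ps = 156.5.
Buyers pay pb = 156.5 − 81 = 75.5; q' = -170 + 4·156.5 = 456.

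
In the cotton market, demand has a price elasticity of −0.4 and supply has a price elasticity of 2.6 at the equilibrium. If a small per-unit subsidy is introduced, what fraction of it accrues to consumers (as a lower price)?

For a small subsidy around the equilibrium, the benefit split depends on the relative slopes, which at a point are proportional to the elasticities.
Buyer share = εs/(εs + |εd|) = 2.6/(2.6 + 0.4) = 13/15; seller share = |εd|/(εs + |εd|) = 2/15.

Consumer share = 13/15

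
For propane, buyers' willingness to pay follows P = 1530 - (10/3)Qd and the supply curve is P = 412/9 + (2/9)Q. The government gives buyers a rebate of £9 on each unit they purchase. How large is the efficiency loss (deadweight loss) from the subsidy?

Pre-subsidy: 1530 - (10/3)Q = 412/9 + (2/9)Q gives Q* = 417.4375 and P* = 3325/24.
With the rebate, buyers effectively pay Pb = Ps − 9, where Ps is the price sellers receive.
On the curves, Pb = 1530 - (10/3)Q and Ps = 412/9 + (2/9)Q; the wedge Ps − Pb = 9 gives 412/9 + (2/9)Q − (1530 - (10/3)Q) = 9, so Q' = 419.96875.
Then Pb = 1530 − (10/3)·419.96875 = 6245/48 and Ps = 412/9 + (2/9)·419.96875 = 6677/48.
The subsidy expands output by 419.96875 − 417.4375 = 2.53125 past the efficient level; on those units the gap between marginal cost and willingness to pay runs from 0 up to 9.
DWL = ½ × 9 × 2.53125 = 11.390625.

Deadweight loss = £11.390625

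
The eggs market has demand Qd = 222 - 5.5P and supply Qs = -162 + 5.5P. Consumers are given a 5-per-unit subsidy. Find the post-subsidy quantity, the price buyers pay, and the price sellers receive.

Pre-subsidy: 222 - 5.5P = -162 + 5.5P gives P* = 384/11, Q* = 30.
With the rebate, buyers effectively pay Pb = Ps − 5, where Ps is the price sellers receive.
Demand in terms of Ps becomes Qd = 222 − 5.5(Ps − 5) = 249.5 - 5.5Ps. Setting this equal to supply: 249.5 - 5.5Ps = -162 + 5.5Ps, so Ps = 823/22.
Buyers pay Pb = 823/22 − 5 = 713/22; Q' = -162 + 5.5·(823/22) = 43.75.

Q' = 43.75; buyers pay 713/22; sellers receive 823/22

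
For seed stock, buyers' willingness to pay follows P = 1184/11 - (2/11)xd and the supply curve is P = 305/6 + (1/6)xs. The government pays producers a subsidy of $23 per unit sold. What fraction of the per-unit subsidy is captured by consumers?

Pre-subsidy: 1184/11 - (2/11)x = 305/6 + (1/6)x gives x* = 163 and P* = 78.
With the subsidy, sellers receive Ps = Pb + 23 for each unit, where Pb is the price buyers pay.
On the curves, Pb = 1184/11 - (2/11)x and Ps = 305/6 + (1/6)x; the wedge Ps − Pb = 23 gives 305/6 + (1/6)x − (1184/11 - (2/11)x) = 23, so x' = 229.
Then Pb = 1184/11 − (2/11)·229 = 66 and Ps = 305/6 + (1/6)·229 = 89.
Buyers' price falls by P* − Pb = 78 − 66 = 12; sellers' price rises by Ps − P* = 89 − 78 = 11.
So consumers capture 12/23 = 12/23 of each unit of subsidy.

Consumer share = 12/23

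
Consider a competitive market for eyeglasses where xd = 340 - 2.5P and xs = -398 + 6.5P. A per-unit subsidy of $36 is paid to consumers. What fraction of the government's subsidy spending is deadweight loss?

Pre-subsidy: 340 - 2.5P = -398 + 6.5P gives P* = 82, x* = 135.
With the rebate, buyers effectively pay Pb = Ps − 36, where Ps is the price sellers receive.
Demand in terms of Ps becomes xd = 340 − 2.5(Ps − 36) = 430 - 2.5Ps. Setting this equal to supply: 430 - 2.5Ps = -398 + 6.5Ps, so Ps = 92.
Buyers pay Pb = 92 − 36 = 56; x' = -398 + 6.5·92 = 200.
ΔCS = ½(135 + 200)(82 − 56) = 4355; ΔPS = ½(135 + 200)(92 − 82) = 1675.
Government spending = 36 × 200 = 7200.
DWL = ½ × 36 × (200 − 135) = 1170; fraction = 1170 / 7200 = 0.1625.

DWL / government spending = 0.1625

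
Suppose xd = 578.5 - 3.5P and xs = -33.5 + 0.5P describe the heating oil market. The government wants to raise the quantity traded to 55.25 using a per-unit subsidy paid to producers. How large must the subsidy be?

Required subsidy s = 28 per unit

At x = 55.25, invert demand for the buyer price: Pb = (578.5 − 55.25)/3.5 = 149.5; invert supply for the seller price: Ps = (55.25 − (-33.5))/0.5 = 177.5.
The subsidy must fill the gap: s = Ps − Pb = 177.5 − 149.5 = 28.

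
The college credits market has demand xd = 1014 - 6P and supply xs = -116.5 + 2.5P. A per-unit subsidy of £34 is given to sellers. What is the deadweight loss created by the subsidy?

Deadweight loss = £1020

Pre-subsidy: 1014 - 6P = -116.5 + 2.5P gives P* = 133, x* = 216.
With the subsidy, sellers receive Ps = Pb + 34 for each unit, where Pb is the price buyers pay.
Supply in terms of Pb becomes xs = -116.5 + 2.5(Pb + 34) = -31.5 + 2.5Pb. Setting this equal to demand: 1014 - 6Pb = -31.5 + 2.5Pb, so Pb = 123.
Sellers receive Ps = 123 + 34 = 157; x' = 1014 − 6·123 = 276.
The subsidy expands output by 276 − 216 = 60 past the efficient level; on those units the gap between marginal cost and willingness to pay runs from 0 up to 34.
DWL = ½ × 34 × 60 = 1020.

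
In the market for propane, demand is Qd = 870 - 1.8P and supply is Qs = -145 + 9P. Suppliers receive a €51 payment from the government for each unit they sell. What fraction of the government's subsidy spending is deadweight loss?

Pre-subsidy: 870 - 1.8P = -145 + 9P gives P* = 5075/54, Q* = 4205/6.
With the subsidy, sellers receive Ps = Pb + 51 for each unit, where Pb is the price buyers pay.
Supply in terms of Pb becomes Qs = -145 + 9(Pb + 51) = 314 + 9Pb. Setting this equal to demand: 870 - 1.8Pb = 314 + 9Pb, so Pb = 1390/27.
Sellers receive Ps = 1390/27 + 51 = 2767/27; Q' = 870 − 1.8·(1390/27) = 2332/3.
ΔCS = ½(4205/6 + 2332/3)(5075/54 − 1390/27) = 753865/24; ΔPS = ½(4205/6 + 2332/3)(2767/27 − 5075/54) = 150773/24.
Government spending = 51 × 2332/3 = 39644.
DWL = ½ × 51 × (2332/3 − 4205/6) = 1950.75; fraction = 1950.75 / 39644 = 459/9328.

DWL / government spending = 459/9328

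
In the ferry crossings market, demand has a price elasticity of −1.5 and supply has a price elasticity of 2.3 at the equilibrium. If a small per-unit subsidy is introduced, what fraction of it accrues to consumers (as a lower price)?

For a small subsidy around the equilibrium, the benefit split depends on the relative slopes, which at a point are proportional to the elasticities.
Buyer share = εs/(εs + |εd|) = 2.3/(2.3 + 1.5) = 23/38; seller share = |εd|/(εs + |εd|) = 15/38.

Consumer share = 23/38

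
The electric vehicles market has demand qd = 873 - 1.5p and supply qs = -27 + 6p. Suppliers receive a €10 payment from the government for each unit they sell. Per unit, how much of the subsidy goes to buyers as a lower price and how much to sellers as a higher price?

Buyers gain €8 per unit; sellers gain €2 per unit

Pre-subsidy: 873 - 1.5p = -27 + 6p gives p* = 120, q* = 693.
With the subsidy, sellers receive ps = pb + 10 for each unit, where pb is the price buyers pay.
Supply in terms of pb becomes qs = -27 + 6(pb + 10) = 33 + 6pb. Setting this equal to demand: 873 - 1.5pb = 33 + 6pb, so pb = 112.
Sellers receive ps = 112 + 10 = 122; q' = 873 − 1.5·112 = 705.
Buyers' price falls by p* − pb = 120 − 112 = 8; sellers' price rises by ps − p* = 122 − 120 = 2.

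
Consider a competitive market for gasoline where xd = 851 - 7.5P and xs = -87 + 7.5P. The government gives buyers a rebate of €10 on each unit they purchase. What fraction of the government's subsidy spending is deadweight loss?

Pre-subsidy: 851 - 7.5P = -87 + 7.5P gives P* = 938/15, x* = 382.
With the rebate, buyers effectively pay Pb = Ps − 10, where Ps is the price sellers receive.
Demand in terms of Ps becomes xd = 851 − 7.5(Ps − 10) = 926 - 7.5Ps. Setting this equal to supply: 926 - 7.5Ps = -87 + 7.5Ps, so Ps = 1013/15.
Buyers pay Pb = 1013/15 − 10 = 863/15; x' = -87 + 7.5·(1013/15) = 419.5.
ΔCS = ½(382 + 419.5)(938/15 − 863/15) = 2003.75; ΔPS = ½(382 + 419.5)(1013/15 − 938/15) = 2003.75.
Government spending = 10 × 419.5 = 4195.
DWL = ½ × 10 × (419.5 − 382) = 187.5; fraction = 187.5 / 4195 = 75/1678.

DWL / government spending = 75/1678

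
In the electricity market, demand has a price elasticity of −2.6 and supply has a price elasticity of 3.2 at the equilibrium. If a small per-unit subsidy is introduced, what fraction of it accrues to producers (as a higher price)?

For a small subsidy around the equilibrium, the benefit split depends on the relative slopes, which at a point are proportional to the elasticities.
Buyer share = εs/(εs + |εd|) = 3.2/(3.2 + 2.6) = 16/29; seller share = |εd|/(εs + |εd|) = 13/29.
So producers capture 13/29 of the subsidy.

Producer share = 13/29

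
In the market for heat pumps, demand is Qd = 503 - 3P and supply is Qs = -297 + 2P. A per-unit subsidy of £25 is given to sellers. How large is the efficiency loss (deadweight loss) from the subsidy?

Deadweight loss = £375

Pre-subsidy: 503 - 3P = -297 + 2P gives P* = 160, Q* = 23.
With the subsidy, sellers receive Ps = Pb + 25 for each unit, where Pb is the price buyers pay.
Supply in terms of Pb becomes Qs = -297 + 2(Pb + 25) = -247 + 2Pb. Setting this equal to demand: 503 - 3Pb = -247 + 2Pb, so Pb = 150.
Sellers receive Ps = 150 + 25 = 175; Q' = 503 − 3·150 = 53.
The subsidy expands output by 53 − 23 = 30 past the efficient level; on those units the gap between marginal cost and willingness to pay runs from 0 up to 25.
DWL = ½ × 25 × 30 = 375.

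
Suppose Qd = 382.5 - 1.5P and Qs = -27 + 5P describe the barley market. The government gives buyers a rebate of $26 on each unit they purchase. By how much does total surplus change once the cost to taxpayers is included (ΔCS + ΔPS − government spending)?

Net change in total surplus = -$390

Pre-subsidy: 382.5 - 1.5P = -27 + 5P gives P* = 63, Q* = 288.
With the rebate, buyers effectively pay Pb = Ps − 26, where Ps is the price sellers receive.
Demand in terms of Ps becomes Qd = 382.5 − 1.5(Ps − 26) = 421.5 - 1.5Ps. Setting this equal to supply: 421.5 - 1.5Ps = -27 + 5Ps, so Ps = 69.
Buyers pay Pb = 69 − 26 = 43; Q' = -27 + 5·69 = 318.
ΔCS = ½(288 + 318)(63 − 43) = 6060; ΔPS = ½(288 + 318)(69 − 63) = 1818.
Government spending = 26 × 318 = 8268.
Net change = 6060 + 1818 − 8268 = -390. The loss equals the DWL triangle ½·26·30.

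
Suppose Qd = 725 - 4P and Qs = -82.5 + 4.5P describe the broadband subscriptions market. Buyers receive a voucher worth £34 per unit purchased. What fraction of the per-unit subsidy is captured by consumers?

Consumer share = 9/17

Pre-subsidy: 725 - 4P = -82.5 + 4.5P gives P* = 95, Q* = 345.
With the rebate, buyers effectively pay Pb = Ps − 34, where Ps is the price sellers receive.
Demand in terms of Ps becomes Qd = 725 − 4(Ps − 34) = 861 - 4Ps. Setting this equal to supply: 861 - 4Ps = -82.5 + 4.5Ps, so Ps = 111.
Buyers pay Pb = 111 − 34 = 77; Q' = -82.5 + 4.5·111 = 417.
Buyers' price falls by P* − Pb = 95 − 77 = 18; sellers' price rises by Ps − P* = 111 − 95 = 16.
So consumers capture 18/34 = 9/17 of each unit of subsidy.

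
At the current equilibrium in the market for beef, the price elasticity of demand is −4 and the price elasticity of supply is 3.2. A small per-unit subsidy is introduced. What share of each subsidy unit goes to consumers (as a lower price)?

For a small subsidy around the equilibrium, the benefit split depends on the relative slopes, which at a point are proportional to the elasticities.
Buyer share = εs/(εs + |εd|) = 3.2/(3.2 + 4) = 4/9; seller share = |εd|/(εs + |εd|) = 5/9.

Consumer share = 4/9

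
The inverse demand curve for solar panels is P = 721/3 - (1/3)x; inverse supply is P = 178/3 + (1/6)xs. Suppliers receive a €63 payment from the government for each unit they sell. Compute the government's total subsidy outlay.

Pre-subsidy: 721/3 - (1/3)x = 178/3 + (1/6)x gives x* = 362 and P* = 359/3.
With the subsidy, sellers receive Ps = Pb + 63 for each unit, where Pb is the price buyers pay.
On the curves, Pb = 721/3 - (1/3)x and Ps = 178/3 + (1/6)x; the wedge Ps − Pb = 63 gives 178/3 + (1/6)x − (721/3 - (1/3)x) = 63, so x' = 488.
Then Pb = 721/3 − (1/3)·488 = 233/3 and Ps = 178/3 + (1/6)·488 = 422/3.
Government outlay = subsidy × quantity = 63 × 488 = 30744.

Government cost = €30744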